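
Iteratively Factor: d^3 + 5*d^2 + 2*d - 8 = (d + 2)*(d^2 + 3*d - 4) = (d - 1)*(d + 2)*(d + 4)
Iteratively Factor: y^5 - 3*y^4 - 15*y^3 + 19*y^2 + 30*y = (y + 3)*(y^4 - 6*y^3 + 3*y^2 + 10*y) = (y + 1)*(y + 3)*(y^3 - 7*y^2 + 10*y) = y*(y + 1)*(y + 3)*(y^2 - 7*y + 10) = y*(y - 2)*(y + 1)*(y + 3)*(y - 5)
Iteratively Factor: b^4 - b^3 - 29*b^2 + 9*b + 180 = (b + 4)*(b^3 - 5*b^2 - 9*b + 45) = (b - 3)*(b + 4)*(b^2 - 2*b - 15) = (b - 3)*(b + 3)*(b + 4)*(b - 5)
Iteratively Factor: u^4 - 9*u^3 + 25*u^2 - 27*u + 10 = (u - 1)*(u^3 - 8*u^2 + 17*u - 10) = (u - 5)*(u - 1)*(u^2 - 3*u + 2) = (u - 5)*(u - 1)^2*(u - 2)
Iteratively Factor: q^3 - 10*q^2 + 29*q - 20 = (q - 4)*(q^2 - 6*q + 5) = (q - 4)*(q - 1)*(q - 5)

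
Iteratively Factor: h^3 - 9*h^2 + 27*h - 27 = (h - 3)*(h^2 - 6*h + 9) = (h - 3)^2*(h - 3)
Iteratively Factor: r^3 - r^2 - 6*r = (r)*(r^2 - r - 6) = r*(r - 3)*(r + 2)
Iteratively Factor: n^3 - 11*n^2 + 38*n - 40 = (n - 5)*(n^2 - 6*n + 8) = (n - 5)*(n - 2)*(n - 4)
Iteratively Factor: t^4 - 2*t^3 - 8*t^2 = (t + 2)*(t^3 - 4*t^2) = t*(t + 2)*(t^2 - 4*t) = t*(t - 4)*(t + 2)*(t)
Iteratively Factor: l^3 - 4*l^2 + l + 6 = (l - 3)*(l^2 - l - 2) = (l - 3)*(l - 2)*(l + 1)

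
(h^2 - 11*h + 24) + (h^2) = 2*h^2 - 11*h + 24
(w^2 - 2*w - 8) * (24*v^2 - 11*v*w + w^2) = 24*v^2*w^2 - 48*v^2*w - 192*v^2 - 11*v*w^3 + 22*v*w^2 + 88*v*w + w^4 - 2*w^3 - 8*w^2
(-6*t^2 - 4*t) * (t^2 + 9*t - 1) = -6*t^4 - 58*t^3 - 30*t^2 + 4*t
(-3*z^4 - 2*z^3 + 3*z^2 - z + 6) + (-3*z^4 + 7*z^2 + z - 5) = -6*z^4 - 2*z^3 + 10*z^2 + 1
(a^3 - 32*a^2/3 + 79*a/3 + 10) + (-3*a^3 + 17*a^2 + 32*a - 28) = -2*a^3 + 19*a^2/3 + 175*a/3 - 18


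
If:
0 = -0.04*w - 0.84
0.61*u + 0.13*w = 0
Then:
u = 4.48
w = -21.00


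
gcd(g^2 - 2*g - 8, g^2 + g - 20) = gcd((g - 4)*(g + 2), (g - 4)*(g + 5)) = g - 4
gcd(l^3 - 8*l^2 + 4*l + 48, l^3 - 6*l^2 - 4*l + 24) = l^2 - 4*l - 12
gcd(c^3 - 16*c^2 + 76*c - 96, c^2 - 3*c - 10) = 1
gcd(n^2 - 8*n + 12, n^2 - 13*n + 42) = n - 6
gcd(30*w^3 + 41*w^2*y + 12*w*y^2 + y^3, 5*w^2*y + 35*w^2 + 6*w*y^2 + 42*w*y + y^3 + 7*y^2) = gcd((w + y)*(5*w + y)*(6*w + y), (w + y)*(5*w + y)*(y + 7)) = 5*w^2 + 6*w*y + y^2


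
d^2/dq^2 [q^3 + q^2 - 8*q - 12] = 6*q + 2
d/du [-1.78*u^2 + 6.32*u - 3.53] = 6.32 - 3.56*u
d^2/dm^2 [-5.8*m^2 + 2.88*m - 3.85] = -11.6000000000000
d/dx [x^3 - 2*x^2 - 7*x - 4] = 3*x^2 - 4*x - 7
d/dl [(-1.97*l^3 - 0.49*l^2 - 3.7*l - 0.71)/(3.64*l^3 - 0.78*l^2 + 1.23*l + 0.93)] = (3.3202*l^4 + 22.0898*l^3 - 1.2318*l^2 - 2.019*l - 2.5677)/(13.2496*l^6 - 5.6784*l^5 + 9.5628*l^4 + 4.8516*l^3 + 0.0620999999999998*l^2 + 2.2878*l + 0.8649)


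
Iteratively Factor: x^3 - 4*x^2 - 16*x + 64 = (x - 4)*(x^2 - 16) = (x - 4)*(x + 4)*(x - 4)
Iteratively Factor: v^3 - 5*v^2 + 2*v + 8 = (v - 4)*(v^2 - v - 2) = (v - 4)*(v - 2)*(v + 1)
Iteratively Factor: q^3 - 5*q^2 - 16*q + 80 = (q - 4)*(q^2 - q - 20) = (q - 4)*(q + 4)*(q - 5)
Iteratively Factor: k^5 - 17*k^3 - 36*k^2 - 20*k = (k)*(k^4 - 17*k^2 - 36*k - 20) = k*(k + 2)*(k^3 - 2*k^2 - 13*k - 10) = k*(k + 2)^2*(k^2 - 4*k - 5) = k*(k + 1)*(k + 2)^2*(k - 5)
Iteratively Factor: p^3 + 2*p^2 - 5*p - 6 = (p - 2)*(p^2 + 4*p + 3) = (p - 2)*(p + 1)*(p + 3)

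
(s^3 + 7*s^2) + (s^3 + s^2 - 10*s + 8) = 2*s^3 + 8*s^2 - 10*s + 8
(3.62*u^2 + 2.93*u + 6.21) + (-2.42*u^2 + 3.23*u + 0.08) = 1.2*u^2 + 6.16*u + 6.29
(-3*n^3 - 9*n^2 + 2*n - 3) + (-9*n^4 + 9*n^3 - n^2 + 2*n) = -9*n^4 + 6*n^3 - 10*n^2 + 4*n - 3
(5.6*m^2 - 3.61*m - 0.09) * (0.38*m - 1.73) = 2.128*m^3 - 11.0598*m^2 + 6.2111*m + 0.1557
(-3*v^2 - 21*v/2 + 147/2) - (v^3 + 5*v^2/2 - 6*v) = -v^3 - 11*v^2/2 - 9*v/2 + 147/2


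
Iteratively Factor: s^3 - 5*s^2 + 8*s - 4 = (s - 1)*(s^2 - 4*s + 4) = (s - 2)*(s - 1)*(s - 2)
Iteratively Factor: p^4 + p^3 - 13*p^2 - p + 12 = (p + 1)*(p^3 - 13*p + 12) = (p + 1)*(p + 4)*(p^2 - 4*p + 3) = (p - 3)*(p + 1)*(p + 4)*(p - 1)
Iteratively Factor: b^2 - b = (b - 1)*(b)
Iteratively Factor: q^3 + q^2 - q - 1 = (q - 1)*(q^2 + 2*q + 1) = (q - 1)*(q + 1)*(q + 1)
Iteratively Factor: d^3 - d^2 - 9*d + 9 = (d - 3)*(d^2 + 2*d - 3) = (d - 3)*(d + 3)*(d - 1)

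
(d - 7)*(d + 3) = d^2 - 4*d - 21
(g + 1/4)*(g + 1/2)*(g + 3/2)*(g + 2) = g^4 + 17*g^3/4 + 23*g^2/4 + 43*g/16 + 3/8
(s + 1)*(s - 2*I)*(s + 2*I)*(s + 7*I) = s^4 + s^3 + 7*I*s^3 + 4*s^2 + 7*I*s^2 + 4*s + 28*I*s + 28*I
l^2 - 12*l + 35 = (l - 7)*(l - 5)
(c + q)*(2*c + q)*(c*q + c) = 2*c^3*q + 2*c^3 + 3*c^2*q^2 + 3*c^2*q + c*q^3 + c*q^2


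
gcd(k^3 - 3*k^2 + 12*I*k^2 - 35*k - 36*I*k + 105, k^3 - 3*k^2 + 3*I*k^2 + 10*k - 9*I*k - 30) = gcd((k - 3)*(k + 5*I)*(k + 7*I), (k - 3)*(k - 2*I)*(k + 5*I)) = k^2 + k*(-3 + 5*I) - 15*I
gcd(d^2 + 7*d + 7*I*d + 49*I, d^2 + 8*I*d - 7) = d + 7*I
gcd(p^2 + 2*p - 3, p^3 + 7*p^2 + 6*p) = 1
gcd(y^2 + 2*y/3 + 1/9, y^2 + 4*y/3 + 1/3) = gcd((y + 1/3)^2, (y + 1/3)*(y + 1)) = y + 1/3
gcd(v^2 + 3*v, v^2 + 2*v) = v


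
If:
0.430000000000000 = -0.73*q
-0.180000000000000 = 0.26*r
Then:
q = -0.59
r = -0.69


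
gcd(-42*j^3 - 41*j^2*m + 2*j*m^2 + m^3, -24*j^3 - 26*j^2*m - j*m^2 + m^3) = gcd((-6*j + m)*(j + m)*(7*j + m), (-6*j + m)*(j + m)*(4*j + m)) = 6*j^2 + 5*j*m - m^2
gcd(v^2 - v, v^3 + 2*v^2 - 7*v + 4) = v - 1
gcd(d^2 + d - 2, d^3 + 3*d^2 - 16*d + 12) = d - 1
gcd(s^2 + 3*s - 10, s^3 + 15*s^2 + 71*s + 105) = s + 5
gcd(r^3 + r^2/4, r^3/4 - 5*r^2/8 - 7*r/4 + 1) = 1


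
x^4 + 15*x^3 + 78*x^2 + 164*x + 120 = (x + 2)^2*(x + 5)*(x + 6)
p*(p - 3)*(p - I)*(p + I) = p^4 - 3*p^3 + p^2 - 3*p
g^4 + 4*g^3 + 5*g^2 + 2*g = g*(g + 1)^2*(g + 2)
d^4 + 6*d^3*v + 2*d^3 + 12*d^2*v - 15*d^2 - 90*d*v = d*(d - 3)*(d + 5)*(d + 6*v)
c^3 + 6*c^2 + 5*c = c*(c + 1)*(c + 5)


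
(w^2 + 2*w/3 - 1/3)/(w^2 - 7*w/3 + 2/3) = (w + 1)/(w - 2)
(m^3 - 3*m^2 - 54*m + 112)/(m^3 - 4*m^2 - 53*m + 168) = (m - 2)/(m - 3)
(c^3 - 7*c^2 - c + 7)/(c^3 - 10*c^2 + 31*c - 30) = (c^3 - 7*c^2 - c + 7)/(c^3 - 10*c^2 + 31*c - 30)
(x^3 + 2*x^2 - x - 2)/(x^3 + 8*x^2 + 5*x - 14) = (x + 1)/(x + 7)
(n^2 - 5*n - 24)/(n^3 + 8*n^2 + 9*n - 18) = (n - 8)/(n^2 + 5*n - 6)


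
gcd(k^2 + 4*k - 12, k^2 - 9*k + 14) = k - 2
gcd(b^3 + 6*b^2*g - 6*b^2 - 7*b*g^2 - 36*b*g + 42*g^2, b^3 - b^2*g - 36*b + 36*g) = b^2 - b*g - 6*b + 6*g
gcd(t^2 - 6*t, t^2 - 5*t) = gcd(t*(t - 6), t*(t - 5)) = t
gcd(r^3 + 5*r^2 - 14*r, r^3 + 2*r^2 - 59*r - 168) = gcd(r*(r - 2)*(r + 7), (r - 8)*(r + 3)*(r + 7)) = r + 7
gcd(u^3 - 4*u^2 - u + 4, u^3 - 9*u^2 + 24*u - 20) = 1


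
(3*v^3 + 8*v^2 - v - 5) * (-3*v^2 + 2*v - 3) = -9*v^5 - 18*v^4 + 10*v^3 - 11*v^2 - 7*v + 15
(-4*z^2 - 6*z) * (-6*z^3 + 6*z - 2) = 24*z^5 + 36*z^4 - 24*z^3 - 28*z^2 + 12*z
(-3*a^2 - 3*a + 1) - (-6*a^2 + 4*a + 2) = 3*a^2 - 7*a - 1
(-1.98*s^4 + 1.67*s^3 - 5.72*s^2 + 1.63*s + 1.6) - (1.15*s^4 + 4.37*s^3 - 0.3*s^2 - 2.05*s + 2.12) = -3.13*s^4 - 2.7*s^3 - 5.42*s^2 + 3.68*s - 0.52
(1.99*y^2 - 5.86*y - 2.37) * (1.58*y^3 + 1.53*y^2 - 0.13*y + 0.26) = 3.1442*y^5 - 6.2141*y^4 - 12.9691*y^3 - 2.3469*y^2 - 1.2155*y - 0.6162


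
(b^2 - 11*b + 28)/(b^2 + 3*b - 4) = (b^2 - 11*b + 28)/(b^2 + 3*b - 4)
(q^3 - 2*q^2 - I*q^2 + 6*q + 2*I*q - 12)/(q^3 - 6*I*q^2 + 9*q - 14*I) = (q^2 - q*(2 + 3*I) + 6*I)/(q^2 - 8*I*q - 7)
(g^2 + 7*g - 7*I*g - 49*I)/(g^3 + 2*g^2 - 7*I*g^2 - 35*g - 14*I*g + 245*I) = 1/(g - 5)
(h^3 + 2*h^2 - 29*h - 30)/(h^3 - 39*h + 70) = (h^2 + 7*h + 6)/(h^2 + 5*h - 14)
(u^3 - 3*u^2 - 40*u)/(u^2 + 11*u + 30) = u*(u - 8)/(u + 6)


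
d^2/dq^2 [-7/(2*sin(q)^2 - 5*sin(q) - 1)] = 7*(-16*sin(q)^4 + 30*sin(q)^3 - 9*sin(q)^2 - 55*sin(q) + 54)/(5*sin(q) + cos(2*q))^3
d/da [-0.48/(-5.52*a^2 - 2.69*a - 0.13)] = (-5.2992*a - 1.2912)/(5.52*a^2 + 2.69*a + 0.13)^2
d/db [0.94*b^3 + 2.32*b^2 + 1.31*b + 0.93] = 2.82*b^2 + 4.64*b + 1.31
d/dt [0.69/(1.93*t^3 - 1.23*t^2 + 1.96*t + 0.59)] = (-3.9951*t^2 + 1.6974*t - 1.3524)/(1.93*t^3 - 1.23*t^2 + 1.96*t + 0.59)^2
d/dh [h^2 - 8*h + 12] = 2*h - 8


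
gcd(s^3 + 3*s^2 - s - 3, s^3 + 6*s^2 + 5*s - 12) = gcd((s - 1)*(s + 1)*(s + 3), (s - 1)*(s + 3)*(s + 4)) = s^2 + 2*s - 3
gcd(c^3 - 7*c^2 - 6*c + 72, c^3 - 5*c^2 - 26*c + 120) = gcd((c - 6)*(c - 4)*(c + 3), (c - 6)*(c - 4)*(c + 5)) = c^2 - 10*c + 24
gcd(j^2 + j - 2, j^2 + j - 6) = 1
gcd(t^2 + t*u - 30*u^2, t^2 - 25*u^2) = t - 5*u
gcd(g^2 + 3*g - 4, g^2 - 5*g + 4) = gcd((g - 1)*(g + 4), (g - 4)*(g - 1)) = g - 1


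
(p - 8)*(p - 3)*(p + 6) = p^3 - 5*p^2 - 42*p + 144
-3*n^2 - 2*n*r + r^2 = (-3*n + r)*(n + r)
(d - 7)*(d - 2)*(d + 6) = d^3 - 3*d^2 - 40*d + 84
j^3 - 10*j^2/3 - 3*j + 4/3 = (j - 4)*(j - 1/3)*(j + 1)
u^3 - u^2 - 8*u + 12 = (u - 2)^2*(u + 3)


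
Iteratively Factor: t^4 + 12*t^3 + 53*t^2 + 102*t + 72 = (t + 4)*(t^3 + 8*t^2 + 21*t + 18) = (t + 3)*(t + 4)*(t^2 + 5*t + 6) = (t + 3)^2*(t + 4)*(t + 2)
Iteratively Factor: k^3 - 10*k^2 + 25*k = (k - 5)*(k^2 - 5*k) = k*(k - 5)*(k - 5)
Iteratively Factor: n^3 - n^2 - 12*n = (n - 4)*(n^2 + 3*n) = (n - 4)*(n + 3)*(n)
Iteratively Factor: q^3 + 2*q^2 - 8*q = (q)*(q^2 + 2*q - 8) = q*(q - 2)*(q + 4)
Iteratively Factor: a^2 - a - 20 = (a - 5)*(a + 4)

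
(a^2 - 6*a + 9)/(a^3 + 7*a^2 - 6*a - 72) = (a - 3)/(a^2 + 10*a + 24)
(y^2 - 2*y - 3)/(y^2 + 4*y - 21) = (y + 1)/(y + 7)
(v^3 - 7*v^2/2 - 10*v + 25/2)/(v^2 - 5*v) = v + 3/2 - 5/(2*v)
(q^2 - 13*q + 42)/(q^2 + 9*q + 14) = (q^2 - 13*q + 42)/(q^2 + 9*q + 14)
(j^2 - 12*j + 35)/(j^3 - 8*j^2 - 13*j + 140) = 1/(j + 4)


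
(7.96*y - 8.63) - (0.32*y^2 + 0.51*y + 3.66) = -0.32*y^2 + 7.45*y - 12.29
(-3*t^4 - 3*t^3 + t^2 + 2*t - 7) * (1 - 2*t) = 6*t^5 + 3*t^4 - 5*t^3 - 3*t^2 + 16*t - 7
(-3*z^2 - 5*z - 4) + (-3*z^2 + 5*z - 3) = -6*z^2 - 7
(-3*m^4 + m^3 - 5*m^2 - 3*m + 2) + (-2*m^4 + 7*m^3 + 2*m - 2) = -5*m^4 + 8*m^3 - 5*m^2 - m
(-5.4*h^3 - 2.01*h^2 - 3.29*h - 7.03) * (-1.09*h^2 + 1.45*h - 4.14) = 5.886*h^5 - 5.6391*h^4 + 23.0276*h^3 + 11.2136*h^2 + 3.4271*h + 29.1042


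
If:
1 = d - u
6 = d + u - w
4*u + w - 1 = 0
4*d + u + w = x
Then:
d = 2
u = 1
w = -3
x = 6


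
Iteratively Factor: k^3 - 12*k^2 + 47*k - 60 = (k - 4)*(k^2 - 8*k + 15) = (k - 4)*(k - 3)*(k - 5)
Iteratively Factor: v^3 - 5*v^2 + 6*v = (v - 2)*(v^2 - 3*v) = (v - 3)*(v - 2)*(v)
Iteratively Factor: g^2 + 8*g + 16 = (g + 4)*(g + 4)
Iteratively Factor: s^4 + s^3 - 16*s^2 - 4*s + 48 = (s - 3)*(s^3 + 4*s^2 - 4*s - 16) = (s - 3)*(s + 4)*(s^2 - 4) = (s - 3)*(s - 2)*(s + 4)*(s + 2)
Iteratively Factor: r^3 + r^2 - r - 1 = (r - 1)*(r^2 + 2*r + 1) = (r - 1)*(r + 1)*(r + 1)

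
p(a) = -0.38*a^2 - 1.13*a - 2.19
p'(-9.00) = 5.71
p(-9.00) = -22.80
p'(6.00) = -5.69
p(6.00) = -22.65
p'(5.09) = -5.00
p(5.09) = -17.79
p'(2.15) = -2.76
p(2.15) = -6.38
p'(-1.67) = 0.14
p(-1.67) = -1.36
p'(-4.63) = 2.39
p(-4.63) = -5.10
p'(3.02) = -3.43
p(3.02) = -9.07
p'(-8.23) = 5.12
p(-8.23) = -18.63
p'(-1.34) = -0.11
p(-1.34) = -1.36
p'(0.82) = -1.75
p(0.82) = -3.37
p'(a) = -0.76*a - 1.13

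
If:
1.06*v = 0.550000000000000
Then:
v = 0.52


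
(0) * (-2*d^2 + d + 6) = 0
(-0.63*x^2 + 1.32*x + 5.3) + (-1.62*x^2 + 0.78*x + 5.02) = -2.25*x^2 + 2.1*x + 10.32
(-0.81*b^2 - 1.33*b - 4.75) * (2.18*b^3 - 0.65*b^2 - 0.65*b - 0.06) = -1.7658*b^5 - 2.3729*b^4 - 8.964*b^3 + 4.0006*b^2 + 3.1673*b + 0.285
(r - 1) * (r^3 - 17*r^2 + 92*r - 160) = r^4 - 18*r^3 + 109*r^2 - 252*r + 160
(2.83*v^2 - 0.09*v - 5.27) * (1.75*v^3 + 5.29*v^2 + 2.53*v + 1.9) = 4.9525*v^5 + 14.8132*v^4 - 2.5387*v^3 - 22.729*v^2 - 13.5041*v - 10.013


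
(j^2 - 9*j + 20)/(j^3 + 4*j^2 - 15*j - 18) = (j^2 - 9*j + 20)/(j^3 + 4*j^2 - 15*j - 18)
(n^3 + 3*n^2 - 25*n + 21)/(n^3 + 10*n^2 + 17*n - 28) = (n - 3)/(n + 4)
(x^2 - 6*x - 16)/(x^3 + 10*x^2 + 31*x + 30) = (x - 8)/(x^2 + 8*x + 15)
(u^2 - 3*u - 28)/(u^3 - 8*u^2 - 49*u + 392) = (u + 4)/(u^2 - u - 56)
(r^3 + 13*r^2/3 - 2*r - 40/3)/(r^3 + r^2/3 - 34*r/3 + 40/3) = (r + 2)/(r - 2)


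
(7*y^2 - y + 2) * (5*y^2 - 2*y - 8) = 35*y^4 - 19*y^3 - 44*y^2 + 4*y - 16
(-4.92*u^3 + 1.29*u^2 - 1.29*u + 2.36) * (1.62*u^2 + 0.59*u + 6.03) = -7.9704*u^5 - 0.812999999999999*u^4 - 30.9963*u^3 + 10.8408*u^2 - 6.3863*u + 14.2308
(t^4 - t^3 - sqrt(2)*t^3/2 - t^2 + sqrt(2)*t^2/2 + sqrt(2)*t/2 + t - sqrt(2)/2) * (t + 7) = t^5 - sqrt(2)*t^4/2 + 6*t^4 - 8*t^3 - 3*sqrt(2)*t^3 - 6*t^2 + 4*sqrt(2)*t^2 + 3*sqrt(2)*t + 7*t - 7*sqrt(2)/2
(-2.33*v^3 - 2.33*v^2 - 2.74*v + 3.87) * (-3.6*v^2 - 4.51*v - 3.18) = 8.388*v^5 + 18.8963*v^4 + 27.7817*v^3 + 5.8348*v^2 - 8.7405*v - 12.3066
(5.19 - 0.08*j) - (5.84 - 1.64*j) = 1.56*j - 0.649999999999999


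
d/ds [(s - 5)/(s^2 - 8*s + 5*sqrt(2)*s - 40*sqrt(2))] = (s^2 - 8*s + 5*sqrt(2)*s - (s - 5)*(2*s - 8 + 5*sqrt(2)) - 40*sqrt(2))/(s^2 - 8*s + 5*sqrt(2)*s - 40*sqrt(2))^2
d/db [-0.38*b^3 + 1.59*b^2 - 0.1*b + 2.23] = -1.14*b^2 + 3.18*b - 0.1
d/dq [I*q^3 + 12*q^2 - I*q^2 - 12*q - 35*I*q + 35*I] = 3*I*q^2 + 2*q*(12 - I) - 12 - 35*I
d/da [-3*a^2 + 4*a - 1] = 4 - 6*a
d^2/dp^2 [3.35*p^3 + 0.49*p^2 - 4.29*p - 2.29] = 20.1*p + 0.98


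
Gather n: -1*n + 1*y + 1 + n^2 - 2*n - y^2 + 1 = n^2 - 3*n - y^2 + y + 2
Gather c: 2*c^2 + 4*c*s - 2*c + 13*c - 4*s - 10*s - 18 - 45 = 2*c^2 + c*(4*s + 11) - 14*s - 63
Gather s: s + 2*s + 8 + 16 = 3*s + 24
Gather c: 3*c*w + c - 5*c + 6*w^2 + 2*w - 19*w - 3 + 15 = c*(3*w - 4) + 6*w^2 - 17*w + 12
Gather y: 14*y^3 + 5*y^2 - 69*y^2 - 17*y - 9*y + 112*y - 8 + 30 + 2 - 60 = 14*y^3 - 64*y^2 + 86*y - 36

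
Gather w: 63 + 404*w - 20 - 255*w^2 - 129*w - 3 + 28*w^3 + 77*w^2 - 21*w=28*w^3 - 178*w^2 + 254*w + 40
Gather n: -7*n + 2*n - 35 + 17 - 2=-5*n - 20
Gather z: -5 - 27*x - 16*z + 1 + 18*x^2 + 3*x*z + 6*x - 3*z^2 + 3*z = 18*x^2 - 21*x - 3*z^2 + z*(3*x - 13) - 4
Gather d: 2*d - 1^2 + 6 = 2*d + 5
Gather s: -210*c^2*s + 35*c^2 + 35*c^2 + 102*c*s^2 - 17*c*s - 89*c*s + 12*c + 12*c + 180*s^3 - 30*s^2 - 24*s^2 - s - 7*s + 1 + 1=70*c^2 + 24*c + 180*s^3 + s^2*(102*c - 54) + s*(-210*c^2 - 106*c - 8) + 2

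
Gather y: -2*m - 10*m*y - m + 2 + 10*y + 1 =-3*m + y*(10 - 10*m) + 3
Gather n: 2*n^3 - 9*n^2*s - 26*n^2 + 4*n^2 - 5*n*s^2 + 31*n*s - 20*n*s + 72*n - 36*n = 2*n^3 + n^2*(-9*s - 22) + n*(-5*s^2 + 11*s + 36)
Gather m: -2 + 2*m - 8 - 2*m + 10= 0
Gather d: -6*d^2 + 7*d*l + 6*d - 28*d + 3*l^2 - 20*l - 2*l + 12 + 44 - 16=-6*d^2 + d*(7*l - 22) + 3*l^2 - 22*l + 40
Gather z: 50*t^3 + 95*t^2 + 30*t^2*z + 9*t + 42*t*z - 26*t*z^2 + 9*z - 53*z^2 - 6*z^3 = 50*t^3 + 95*t^2 + 9*t - 6*z^3 + z^2*(-26*t - 53) + z*(30*t^2 + 42*t + 9)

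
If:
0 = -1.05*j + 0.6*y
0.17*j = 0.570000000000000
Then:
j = 3.35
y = 5.87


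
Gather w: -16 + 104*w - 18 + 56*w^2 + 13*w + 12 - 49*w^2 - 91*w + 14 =7*w^2 + 26*w - 8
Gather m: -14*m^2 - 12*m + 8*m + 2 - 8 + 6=-14*m^2 - 4*m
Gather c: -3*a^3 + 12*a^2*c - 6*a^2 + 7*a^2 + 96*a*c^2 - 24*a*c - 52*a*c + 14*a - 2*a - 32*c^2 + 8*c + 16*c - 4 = -3*a^3 + a^2 + 12*a + c^2*(96*a - 32) + c*(12*a^2 - 76*a + 24) - 4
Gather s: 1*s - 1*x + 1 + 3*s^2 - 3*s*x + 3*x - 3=3*s^2 + s*(1 - 3*x) + 2*x - 2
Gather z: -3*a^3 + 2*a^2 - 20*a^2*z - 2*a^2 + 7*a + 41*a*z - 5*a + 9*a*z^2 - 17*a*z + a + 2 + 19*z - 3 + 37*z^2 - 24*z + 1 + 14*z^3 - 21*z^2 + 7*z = -3*a^3 + 3*a + 14*z^3 + z^2*(9*a + 16) + z*(-20*a^2 + 24*a + 2)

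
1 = 1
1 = 1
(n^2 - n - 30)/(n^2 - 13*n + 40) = (n^2 - n - 30)/(n^2 - 13*n + 40)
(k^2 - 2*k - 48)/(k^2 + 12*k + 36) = (k - 8)/(k + 6)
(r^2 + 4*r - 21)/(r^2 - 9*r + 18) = (r + 7)/(r - 6)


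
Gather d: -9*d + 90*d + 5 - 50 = 81*d - 45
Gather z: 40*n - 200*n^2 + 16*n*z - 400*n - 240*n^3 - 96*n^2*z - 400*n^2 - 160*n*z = -240*n^3 - 600*n^2 - 360*n + z*(-96*n^2 - 144*n)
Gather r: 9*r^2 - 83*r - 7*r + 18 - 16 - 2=9*r^2 - 90*r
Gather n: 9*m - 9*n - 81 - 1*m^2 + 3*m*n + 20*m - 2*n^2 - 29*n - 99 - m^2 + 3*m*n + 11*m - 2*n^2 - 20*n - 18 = -2*m^2 + 40*m - 4*n^2 + n*(6*m - 58) - 198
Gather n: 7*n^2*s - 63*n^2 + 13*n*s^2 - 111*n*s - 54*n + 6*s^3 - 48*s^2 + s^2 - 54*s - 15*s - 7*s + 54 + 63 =n^2*(7*s - 63) + n*(13*s^2 - 111*s - 54) + 6*s^3 - 47*s^2 - 76*s + 117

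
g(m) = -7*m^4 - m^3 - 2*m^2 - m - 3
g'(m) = -28*m^3 - 3*m^2 - 4*m - 1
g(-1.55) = -42.94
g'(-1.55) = 102.26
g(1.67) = -69.35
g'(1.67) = -146.46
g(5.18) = -5240.68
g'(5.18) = -3993.99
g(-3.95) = -1672.69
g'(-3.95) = 1693.63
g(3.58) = -1227.92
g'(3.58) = -1338.49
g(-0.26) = -2.89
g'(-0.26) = 0.33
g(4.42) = -2804.54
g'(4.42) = -2495.11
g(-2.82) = -436.34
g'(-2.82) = 614.34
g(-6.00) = -8925.00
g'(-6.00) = 5963.00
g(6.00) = -9369.00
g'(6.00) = -6181.00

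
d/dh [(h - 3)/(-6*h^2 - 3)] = (2*h^2 - 12*h - 1)/(3*(4*h^4 + 4*h^2 + 1))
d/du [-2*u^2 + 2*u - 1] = 2 - 4*u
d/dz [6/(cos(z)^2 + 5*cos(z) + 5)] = 6*(2*cos(z) + 5)*sin(z)/(cos(z)^2 + 5*cos(z) + 5)^2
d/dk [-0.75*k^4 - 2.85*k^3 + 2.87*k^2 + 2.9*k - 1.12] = -3.0*k^3 - 8.55*k^2 + 5.74*k + 2.9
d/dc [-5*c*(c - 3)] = 15 - 10*c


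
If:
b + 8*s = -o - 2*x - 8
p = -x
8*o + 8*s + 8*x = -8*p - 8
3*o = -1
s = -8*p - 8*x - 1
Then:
No Solution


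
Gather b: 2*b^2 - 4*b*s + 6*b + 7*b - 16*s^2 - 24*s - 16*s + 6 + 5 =2*b^2 + b*(13 - 4*s) - 16*s^2 - 40*s + 11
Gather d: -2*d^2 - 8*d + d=-2*d^2 - 7*d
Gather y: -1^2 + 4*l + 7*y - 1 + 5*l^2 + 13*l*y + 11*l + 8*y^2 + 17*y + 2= 5*l^2 + 15*l + 8*y^2 + y*(13*l + 24)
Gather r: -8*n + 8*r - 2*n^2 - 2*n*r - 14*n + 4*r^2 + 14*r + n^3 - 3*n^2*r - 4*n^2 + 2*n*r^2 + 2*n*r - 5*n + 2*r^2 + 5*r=n^3 - 6*n^2 - 27*n + r^2*(2*n + 6) + r*(27 - 3*n^2)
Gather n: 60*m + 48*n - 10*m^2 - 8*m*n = -10*m^2 + 60*m + n*(48 - 8*m)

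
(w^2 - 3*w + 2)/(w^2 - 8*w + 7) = (w - 2)/(w - 7)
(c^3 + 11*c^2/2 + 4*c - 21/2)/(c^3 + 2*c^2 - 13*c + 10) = (2*c^2 + 13*c + 21)/(2*(c^2 + 3*c - 10))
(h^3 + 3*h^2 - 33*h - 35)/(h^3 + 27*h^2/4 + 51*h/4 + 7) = 4*(h^2 + 2*h - 35)/(4*h^2 + 23*h + 28)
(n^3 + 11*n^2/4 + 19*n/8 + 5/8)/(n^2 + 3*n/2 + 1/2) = n + 5/4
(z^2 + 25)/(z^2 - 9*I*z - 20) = (z + 5*I)/(z - 4*I)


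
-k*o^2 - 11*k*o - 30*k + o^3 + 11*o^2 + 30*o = (-k + o)*(o + 5)*(o + 6)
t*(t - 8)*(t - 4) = t^3 - 12*t^2 + 32*t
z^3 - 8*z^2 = z^2*(z - 8)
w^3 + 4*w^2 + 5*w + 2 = (w + 1)^2*(w + 2)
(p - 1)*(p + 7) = p^2 + 6*p - 7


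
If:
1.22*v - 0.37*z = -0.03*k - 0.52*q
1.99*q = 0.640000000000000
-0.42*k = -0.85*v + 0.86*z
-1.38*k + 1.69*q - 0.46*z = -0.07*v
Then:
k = 0.58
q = 0.32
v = -0.34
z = -0.62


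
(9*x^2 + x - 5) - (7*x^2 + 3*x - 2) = 2*x^2 - 2*x - 3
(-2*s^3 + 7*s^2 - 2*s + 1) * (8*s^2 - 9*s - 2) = -16*s^5 + 74*s^4 - 75*s^3 + 12*s^2 - 5*s - 2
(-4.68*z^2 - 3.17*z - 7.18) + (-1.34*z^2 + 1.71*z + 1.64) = -6.02*z^2 - 1.46*z - 5.54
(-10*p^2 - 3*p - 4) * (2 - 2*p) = 20*p^3 - 14*p^2 + 2*p - 8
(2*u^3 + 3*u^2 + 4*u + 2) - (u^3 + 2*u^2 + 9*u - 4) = u^3 + u^2 - 5*u + 6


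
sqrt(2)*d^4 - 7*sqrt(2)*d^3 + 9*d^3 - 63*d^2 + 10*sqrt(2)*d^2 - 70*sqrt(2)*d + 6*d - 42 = (d - 7)*(d + sqrt(2))*(d + 3*sqrt(2))*(sqrt(2)*d + 1)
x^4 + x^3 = x^3*(x + 1)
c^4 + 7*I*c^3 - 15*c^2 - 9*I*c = c*(c + I)*(c + 3*I)^2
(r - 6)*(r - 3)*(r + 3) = r^3 - 6*r^2 - 9*r + 54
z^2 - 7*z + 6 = (z - 6)*(z - 1)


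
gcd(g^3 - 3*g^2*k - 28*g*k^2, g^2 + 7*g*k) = g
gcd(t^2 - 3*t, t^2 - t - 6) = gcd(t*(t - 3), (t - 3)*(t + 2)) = t - 3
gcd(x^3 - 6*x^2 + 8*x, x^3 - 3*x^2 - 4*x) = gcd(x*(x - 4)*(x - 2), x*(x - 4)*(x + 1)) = x^2 - 4*x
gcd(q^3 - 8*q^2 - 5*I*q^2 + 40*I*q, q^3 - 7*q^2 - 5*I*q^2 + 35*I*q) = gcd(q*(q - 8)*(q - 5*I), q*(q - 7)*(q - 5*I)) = q^2 - 5*I*q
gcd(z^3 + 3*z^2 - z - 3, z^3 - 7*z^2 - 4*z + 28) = 1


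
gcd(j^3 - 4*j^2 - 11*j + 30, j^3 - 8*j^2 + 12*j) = j - 2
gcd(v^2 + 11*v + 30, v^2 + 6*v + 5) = v + 5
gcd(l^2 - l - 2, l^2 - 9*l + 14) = l - 2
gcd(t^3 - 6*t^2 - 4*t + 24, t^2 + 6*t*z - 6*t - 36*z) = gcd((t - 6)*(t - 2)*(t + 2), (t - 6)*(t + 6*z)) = t - 6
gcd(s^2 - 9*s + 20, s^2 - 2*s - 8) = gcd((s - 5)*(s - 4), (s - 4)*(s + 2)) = s - 4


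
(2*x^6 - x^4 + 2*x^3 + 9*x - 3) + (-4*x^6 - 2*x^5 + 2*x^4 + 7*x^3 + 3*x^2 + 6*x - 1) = -2*x^6 - 2*x^5 + x^4 + 9*x^3 + 3*x^2 + 15*x - 4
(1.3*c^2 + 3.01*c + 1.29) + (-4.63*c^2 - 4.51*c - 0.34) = -3.33*c^2 - 1.5*c + 0.95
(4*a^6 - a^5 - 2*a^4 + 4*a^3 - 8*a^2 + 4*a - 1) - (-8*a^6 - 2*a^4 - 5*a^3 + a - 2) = 12*a^6 - a^5 + 9*a^3 - 8*a^2 + 3*a + 1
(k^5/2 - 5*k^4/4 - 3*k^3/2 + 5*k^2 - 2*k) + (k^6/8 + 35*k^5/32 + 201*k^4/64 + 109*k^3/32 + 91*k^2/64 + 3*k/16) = k^6/8 + 51*k^5/32 + 121*k^4/64 + 61*k^3/32 + 411*k^2/64 - 29*k/16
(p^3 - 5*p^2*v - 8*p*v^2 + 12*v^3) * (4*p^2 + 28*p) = 4*p^5 - 20*p^4*v + 28*p^4 - 32*p^3*v^2 - 140*p^3*v + 48*p^2*v^3 - 224*p^2*v^2 + 336*p*v^3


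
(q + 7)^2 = q^2 + 14*q + 49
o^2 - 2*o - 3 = (o - 3)*(o + 1)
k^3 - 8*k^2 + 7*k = k*(k - 7)*(k - 1)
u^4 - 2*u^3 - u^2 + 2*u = u*(u - 2)*(u - 1)*(u + 1)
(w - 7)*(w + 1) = w^2 - 6*w - 7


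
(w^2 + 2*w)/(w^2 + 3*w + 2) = w/(w + 1)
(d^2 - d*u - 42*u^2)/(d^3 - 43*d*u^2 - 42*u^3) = 1/(d + u)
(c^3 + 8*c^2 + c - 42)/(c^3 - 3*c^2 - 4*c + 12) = (c^2 + 10*c + 21)/(c^2 - c - 6)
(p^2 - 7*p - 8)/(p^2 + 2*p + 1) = (p - 8)/(p + 1)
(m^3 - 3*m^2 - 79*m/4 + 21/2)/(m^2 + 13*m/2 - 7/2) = (m^2 - 5*m/2 - 21)/(m + 7)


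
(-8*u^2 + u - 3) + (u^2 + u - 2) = -7*u^2 + 2*u - 5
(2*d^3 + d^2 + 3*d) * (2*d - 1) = 4*d^4 + 5*d^2 - 3*d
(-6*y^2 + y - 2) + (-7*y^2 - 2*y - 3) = -13*y^2 - y - 5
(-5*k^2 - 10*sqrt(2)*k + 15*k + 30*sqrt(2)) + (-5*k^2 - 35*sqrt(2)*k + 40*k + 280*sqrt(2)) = -10*k^2 - 45*sqrt(2)*k + 55*k + 310*sqrt(2)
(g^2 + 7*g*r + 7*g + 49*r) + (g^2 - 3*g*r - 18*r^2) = 2*g^2 + 4*g*r + 7*g - 18*r^2 + 49*r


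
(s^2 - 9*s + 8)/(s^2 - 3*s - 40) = (s - 1)/(s + 5)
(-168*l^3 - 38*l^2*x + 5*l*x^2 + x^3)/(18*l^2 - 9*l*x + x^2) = (28*l^2 + 11*l*x + x^2)/(-3*l + x)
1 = 1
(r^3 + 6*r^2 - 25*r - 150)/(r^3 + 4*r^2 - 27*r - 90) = (r + 5)/(r + 3)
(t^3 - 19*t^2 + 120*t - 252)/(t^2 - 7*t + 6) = (t^2 - 13*t + 42)/(t - 1)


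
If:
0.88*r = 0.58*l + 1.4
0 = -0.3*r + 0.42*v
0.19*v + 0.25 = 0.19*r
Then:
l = 4.57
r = 4.61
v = 3.29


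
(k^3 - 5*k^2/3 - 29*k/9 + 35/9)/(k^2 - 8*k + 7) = (9*k^2 - 6*k - 35)/(9*(k - 7))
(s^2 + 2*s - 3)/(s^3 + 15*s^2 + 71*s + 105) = (s - 1)/(s^2 + 12*s + 35)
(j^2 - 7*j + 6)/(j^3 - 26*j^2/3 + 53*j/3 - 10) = 3/(3*j - 5)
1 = 1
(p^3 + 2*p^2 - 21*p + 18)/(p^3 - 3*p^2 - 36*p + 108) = (p - 1)/(p - 6)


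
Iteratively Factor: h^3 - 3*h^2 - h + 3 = (h - 3)*(h^2 - 1) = (h - 3)*(h - 1)*(h + 1)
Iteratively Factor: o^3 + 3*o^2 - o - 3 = (o + 3)*(o^2 - 1) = (o + 1)*(o + 3)*(o - 1)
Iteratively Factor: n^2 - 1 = (n - 1)*(n + 1)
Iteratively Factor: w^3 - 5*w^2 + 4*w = (w - 1)*(w^2 - 4*w) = (w - 4)*(w - 1)*(w)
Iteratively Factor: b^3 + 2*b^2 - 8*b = (b - 2)*(b^2 + 4*b) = (b - 2)*(b + 4)*(b)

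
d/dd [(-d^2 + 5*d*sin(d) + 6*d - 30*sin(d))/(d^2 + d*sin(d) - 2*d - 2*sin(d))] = (6*d^3*cos(d) - 6*d^2*sin(d) - 48*d^2*cos(d) - 4*d^2 + 64*d*sin(d) + 72*d*cos(d) + 20*sin(d)^2 - 72*sin(d))/((d - 2)^2*(d + sin(d))^2)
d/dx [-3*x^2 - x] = -6*x - 1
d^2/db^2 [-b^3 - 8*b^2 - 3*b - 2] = -6*b - 16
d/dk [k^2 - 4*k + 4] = 2*k - 4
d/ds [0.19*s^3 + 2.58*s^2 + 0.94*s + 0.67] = 0.57*s^2 + 5.16*s + 0.94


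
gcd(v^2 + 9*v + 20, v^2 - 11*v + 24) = 1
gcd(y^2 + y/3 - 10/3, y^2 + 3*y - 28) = 1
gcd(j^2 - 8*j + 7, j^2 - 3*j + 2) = j - 1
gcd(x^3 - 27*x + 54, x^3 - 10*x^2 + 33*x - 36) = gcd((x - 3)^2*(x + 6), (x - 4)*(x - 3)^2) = x^2 - 6*x + 9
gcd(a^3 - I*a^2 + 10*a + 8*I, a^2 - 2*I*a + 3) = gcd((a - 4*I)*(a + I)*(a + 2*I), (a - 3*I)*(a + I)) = a + I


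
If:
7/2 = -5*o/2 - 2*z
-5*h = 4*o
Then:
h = 16*z/25 + 28/25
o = -4*z/5 - 7/5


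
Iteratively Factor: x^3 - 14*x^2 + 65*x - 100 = (x - 5)*(x^2 - 9*x + 20) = (x - 5)^2*(x - 4)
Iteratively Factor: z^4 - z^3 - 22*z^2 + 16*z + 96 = (z + 4)*(z^3 - 5*z^2 - 2*z + 24) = (z - 3)*(z + 4)*(z^2 - 2*z - 8) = (z - 3)*(z + 2)*(z + 4)*(z - 4)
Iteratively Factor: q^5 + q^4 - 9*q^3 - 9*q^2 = (q + 3)*(q^4 - 2*q^3 - 3*q^2) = (q + 1)*(q + 3)*(q^3 - 3*q^2) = q*(q + 1)*(q + 3)*(q^2 - 3*q) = q*(q - 3)*(q + 1)*(q + 3)*(q)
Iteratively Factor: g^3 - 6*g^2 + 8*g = (g)*(g^2 - 6*g + 8) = g*(g - 2)*(g - 4)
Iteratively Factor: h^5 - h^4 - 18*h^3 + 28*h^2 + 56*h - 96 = (h + 2)*(h^4 - 3*h^3 - 12*h^2 + 52*h - 48) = (h - 2)*(h + 2)*(h^3 - h^2 - 14*h + 24) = (h - 2)^2*(h + 2)*(h^2 + h - 12) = (h - 3)*(h - 2)^2*(h + 2)*(h + 4)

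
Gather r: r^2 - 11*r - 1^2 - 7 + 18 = r^2 - 11*r + 10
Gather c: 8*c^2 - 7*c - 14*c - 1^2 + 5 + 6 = 8*c^2 - 21*c + 10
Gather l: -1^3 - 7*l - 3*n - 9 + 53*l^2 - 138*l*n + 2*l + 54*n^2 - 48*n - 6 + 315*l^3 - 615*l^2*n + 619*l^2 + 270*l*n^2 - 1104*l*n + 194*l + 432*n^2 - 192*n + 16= 315*l^3 + l^2*(672 - 615*n) + l*(270*n^2 - 1242*n + 189) + 486*n^2 - 243*n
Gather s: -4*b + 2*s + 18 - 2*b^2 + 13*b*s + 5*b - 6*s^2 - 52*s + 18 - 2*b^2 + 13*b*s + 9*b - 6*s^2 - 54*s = -4*b^2 + 10*b - 12*s^2 + s*(26*b - 104) + 36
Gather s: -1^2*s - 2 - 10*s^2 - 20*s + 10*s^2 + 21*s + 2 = 0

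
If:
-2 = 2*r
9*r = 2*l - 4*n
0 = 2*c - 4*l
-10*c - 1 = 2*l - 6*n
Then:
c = 25/19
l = 25/38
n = 49/19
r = -1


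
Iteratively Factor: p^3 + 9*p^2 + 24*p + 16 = (p + 4)*(p^2 + 5*p + 4) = (p + 1)*(p + 4)*(p + 4)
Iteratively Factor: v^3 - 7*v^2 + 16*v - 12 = (v - 3)*(v^2 - 4*v + 4) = (v - 3)*(v - 2)*(v - 2)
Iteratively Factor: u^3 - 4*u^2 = (u)*(u^2 - 4*u) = u*(u - 4)*(u)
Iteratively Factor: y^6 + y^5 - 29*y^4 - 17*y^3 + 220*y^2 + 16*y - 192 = (y - 3)*(y^5 + 4*y^4 - 17*y^3 - 68*y^2 + 16*y + 64) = (y - 3)*(y + 4)*(y^4 - 17*y^2 + 16) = (y - 4)*(y - 3)*(y + 4)*(y^3 + 4*y^2 - y - 4) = (y - 4)*(y - 3)*(y - 1)*(y + 4)*(y^2 + 5*y + 4) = (y - 4)*(y - 3)*(y - 1)*(y + 1)*(y + 4)*(y + 4)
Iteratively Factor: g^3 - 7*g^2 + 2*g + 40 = (g + 2)*(g^2 - 9*g + 20) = (g - 4)*(g + 2)*(g - 5)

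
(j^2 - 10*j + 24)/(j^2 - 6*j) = (j - 4)/j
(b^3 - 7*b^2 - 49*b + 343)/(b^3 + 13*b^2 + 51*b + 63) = (b^2 - 14*b + 49)/(b^2 + 6*b + 9)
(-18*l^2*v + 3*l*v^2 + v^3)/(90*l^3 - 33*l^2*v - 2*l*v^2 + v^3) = v/(-5*l + v)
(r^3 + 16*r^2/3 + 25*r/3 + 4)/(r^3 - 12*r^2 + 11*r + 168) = (3*r^2 + 7*r + 4)/(3*(r^2 - 15*r + 56))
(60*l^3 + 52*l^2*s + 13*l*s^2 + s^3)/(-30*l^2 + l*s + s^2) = (10*l^2 + 7*l*s + s^2)/(-5*l + s)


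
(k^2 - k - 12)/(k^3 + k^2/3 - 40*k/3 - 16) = 3/(3*k + 4)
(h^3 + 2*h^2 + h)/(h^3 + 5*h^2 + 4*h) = (h + 1)/(h + 4)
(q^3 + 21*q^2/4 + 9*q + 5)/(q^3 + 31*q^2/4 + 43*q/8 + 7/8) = 2*(4*q^3 + 21*q^2 + 36*q + 20)/(8*q^3 + 62*q^2 + 43*q + 7)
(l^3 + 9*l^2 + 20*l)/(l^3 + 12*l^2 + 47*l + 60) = l/(l + 3)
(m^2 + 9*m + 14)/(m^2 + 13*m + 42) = (m + 2)/(m + 6)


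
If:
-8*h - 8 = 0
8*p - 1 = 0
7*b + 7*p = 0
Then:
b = -1/8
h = -1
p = 1/8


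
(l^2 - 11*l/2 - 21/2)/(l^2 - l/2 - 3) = (l - 7)/(l - 2)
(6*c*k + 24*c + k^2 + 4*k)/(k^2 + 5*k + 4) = (6*c + k)/(k + 1)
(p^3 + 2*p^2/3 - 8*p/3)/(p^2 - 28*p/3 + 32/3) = p*(p + 2)/(p - 8)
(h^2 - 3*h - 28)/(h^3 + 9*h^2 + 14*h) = (h^2 - 3*h - 28)/(h*(h^2 + 9*h + 14))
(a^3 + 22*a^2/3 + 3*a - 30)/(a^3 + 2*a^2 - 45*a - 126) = (a - 5/3)/(a - 7)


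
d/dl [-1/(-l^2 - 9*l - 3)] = (-2*l - 9)/(l^2 + 9*l + 3)^2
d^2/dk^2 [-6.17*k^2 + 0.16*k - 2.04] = -12.3400000000000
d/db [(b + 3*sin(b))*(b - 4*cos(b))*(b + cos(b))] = 3*sqrt(2)*b^2*sin(b + pi/4) + 3*b^2 + 4*b*sin(2*b) - 9*b*cos(2*b) - 6*sqrt(2)*b*cos(b + pi/4) - 9*sin(2*b)/2 - 3*cos(b) - 2*cos(2*b) - 9*cos(3*b) - 2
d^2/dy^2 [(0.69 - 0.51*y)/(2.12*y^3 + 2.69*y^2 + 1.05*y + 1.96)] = (-13.752864*y^5 + 19.763064*y^4 + 57.84861*y^3 + 64.602918*y^2 + 10.624446*y - 3.655302)/(9.528128*y^9 + 36.269808*y^8 + 60.178956*y^7 + 81.819821*y^6 + 96.870543*y^5 + 77.623203*y^4 + 58.806321*y^3 + 37.484412*y^2 + 12.10104*y + 7.529536)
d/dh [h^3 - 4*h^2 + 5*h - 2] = 3*h^2 - 8*h + 5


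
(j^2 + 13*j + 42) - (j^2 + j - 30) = 12*j + 72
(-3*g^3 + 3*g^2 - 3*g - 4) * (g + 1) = -3*g^4 - 7*g - 4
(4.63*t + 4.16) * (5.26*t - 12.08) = 24.3538*t^2 - 34.0488*t - 50.2528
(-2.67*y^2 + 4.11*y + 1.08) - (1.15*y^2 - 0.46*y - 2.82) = -3.82*y^2 + 4.57*y + 3.9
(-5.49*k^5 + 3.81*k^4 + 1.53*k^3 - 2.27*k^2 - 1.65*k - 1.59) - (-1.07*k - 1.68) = -5.49*k^5 + 3.81*k^4 + 1.53*k^3 - 2.27*k^2 - 0.58*k + 0.0899999999999999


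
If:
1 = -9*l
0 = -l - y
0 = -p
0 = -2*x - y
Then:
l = -1/9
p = 0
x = -1/18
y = 1/9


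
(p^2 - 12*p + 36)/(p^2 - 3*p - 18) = (p - 6)/(p + 3)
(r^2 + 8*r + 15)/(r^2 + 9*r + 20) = (r + 3)/(r + 4)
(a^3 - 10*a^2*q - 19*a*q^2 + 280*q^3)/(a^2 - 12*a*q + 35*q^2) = (-a^2 + 3*a*q + 40*q^2)/(-a + 5*q)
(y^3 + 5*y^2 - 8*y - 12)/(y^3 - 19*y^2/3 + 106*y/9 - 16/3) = 9*(y^3 + 5*y^2 - 8*y - 12)/(9*y^3 - 57*y^2 + 106*y - 48)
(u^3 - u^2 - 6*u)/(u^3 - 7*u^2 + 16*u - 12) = u*(u + 2)/(u^2 - 4*u + 4)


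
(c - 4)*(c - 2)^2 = c^3 - 8*c^2 + 20*c - 16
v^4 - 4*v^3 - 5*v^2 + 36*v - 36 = (v - 3)*(v - 2)^2*(v + 3)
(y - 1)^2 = y^2 - 2*y + 1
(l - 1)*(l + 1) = l^2 - 1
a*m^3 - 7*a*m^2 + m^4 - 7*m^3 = m^2*(a + m)*(m - 7)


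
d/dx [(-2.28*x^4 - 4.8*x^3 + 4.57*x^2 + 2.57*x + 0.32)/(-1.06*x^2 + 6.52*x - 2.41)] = (4.8336*x^5 - 39.5088*x^4 - 40.6128*x^3 + 67.2246*x^2 - 21.349*x - 8.2801)/(1.1236*x^4 - 13.8224*x^3 + 47.6196*x^2 - 31.4264*x + 5.8081)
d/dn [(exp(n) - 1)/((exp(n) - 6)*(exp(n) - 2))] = (-exp(2*n) + 2*exp(n) + 4)*exp(n)/(exp(4*n) - 16*exp(3*n) + 88*exp(2*n) - 192*exp(n) + 144)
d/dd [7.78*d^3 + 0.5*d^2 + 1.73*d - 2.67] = 23.34*d^2 + 1.0*d + 1.73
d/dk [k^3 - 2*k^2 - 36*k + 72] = 3*k^2 - 4*k - 36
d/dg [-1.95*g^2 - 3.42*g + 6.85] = -3.9*g - 3.42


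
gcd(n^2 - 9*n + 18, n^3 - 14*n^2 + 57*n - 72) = n - 3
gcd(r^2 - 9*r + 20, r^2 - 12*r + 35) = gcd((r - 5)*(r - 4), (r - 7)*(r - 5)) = r - 5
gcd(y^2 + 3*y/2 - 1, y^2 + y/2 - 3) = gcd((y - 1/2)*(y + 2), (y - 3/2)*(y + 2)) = y + 2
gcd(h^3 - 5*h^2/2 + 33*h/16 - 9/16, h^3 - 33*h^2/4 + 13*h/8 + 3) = h - 3/4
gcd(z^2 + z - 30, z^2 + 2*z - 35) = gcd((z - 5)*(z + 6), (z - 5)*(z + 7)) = z - 5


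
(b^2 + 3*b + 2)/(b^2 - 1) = (b + 2)/(b - 1)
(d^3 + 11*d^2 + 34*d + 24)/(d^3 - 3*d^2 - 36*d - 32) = (d + 6)/(d - 8)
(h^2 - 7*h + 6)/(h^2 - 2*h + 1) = (h - 6)/(h - 1)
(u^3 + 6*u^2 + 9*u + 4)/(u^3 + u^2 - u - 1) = (u + 4)/(u - 1)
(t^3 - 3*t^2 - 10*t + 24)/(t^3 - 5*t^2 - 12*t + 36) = (t - 4)/(t - 6)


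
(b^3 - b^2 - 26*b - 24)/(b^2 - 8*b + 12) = (b^2 + 5*b + 4)/(b - 2)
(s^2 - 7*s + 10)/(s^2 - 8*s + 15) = (s - 2)/(s - 3)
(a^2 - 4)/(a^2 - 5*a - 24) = (4 - a^2)/(-a^2 + 5*a + 24)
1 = 1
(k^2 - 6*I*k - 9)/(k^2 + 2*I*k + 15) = (k - 3*I)/(k + 5*I)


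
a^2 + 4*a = a*(a + 4)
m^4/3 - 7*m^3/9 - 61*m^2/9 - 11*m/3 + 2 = (m/3 + 1)*(m - 6)*(m - 1/3)*(m + 1)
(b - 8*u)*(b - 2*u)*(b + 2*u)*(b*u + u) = b^4*u - 8*b^3*u^2 + b^3*u - 4*b^2*u^3 - 8*b^2*u^2 + 32*b*u^4 - 4*b*u^3 + 32*u^4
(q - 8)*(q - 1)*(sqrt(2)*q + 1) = sqrt(2)*q^3 - 9*sqrt(2)*q^2 + q^2 - 9*q + 8*sqrt(2)*q + 8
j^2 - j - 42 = (j - 7)*(j + 6)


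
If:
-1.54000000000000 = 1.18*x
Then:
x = -1.31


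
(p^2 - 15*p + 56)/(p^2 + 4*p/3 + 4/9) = 9*(p^2 - 15*p + 56)/(9*p^2 + 12*p + 4)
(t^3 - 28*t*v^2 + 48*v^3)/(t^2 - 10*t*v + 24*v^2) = (t^2 + 4*t*v - 12*v^2)/(t - 6*v)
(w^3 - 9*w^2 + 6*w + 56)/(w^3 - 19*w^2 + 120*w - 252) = (w^2 - 2*w - 8)/(w^2 - 12*w + 36)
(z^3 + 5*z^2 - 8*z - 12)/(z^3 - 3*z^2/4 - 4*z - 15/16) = 16*(-z^3 - 5*z^2 + 8*z + 12)/(-16*z^3 + 12*z^2 + 64*z + 15)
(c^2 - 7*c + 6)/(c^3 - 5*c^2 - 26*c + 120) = (c - 1)/(c^2 + c - 20)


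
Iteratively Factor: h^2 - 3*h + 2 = (h - 2)*(h - 1)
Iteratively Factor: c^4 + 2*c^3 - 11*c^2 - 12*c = (c - 3)*(c^3 + 5*c^2 + 4*c) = c*(c - 3)*(c^2 + 5*c + 4) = c*(c - 3)*(c + 1)*(c + 4)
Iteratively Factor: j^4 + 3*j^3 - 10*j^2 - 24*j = (j)*(j^3 + 3*j^2 - 10*j - 24) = j*(j + 4)*(j^2 - j - 6) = j*(j + 2)*(j + 4)*(j - 3)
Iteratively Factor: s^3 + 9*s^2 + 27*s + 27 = (s + 3)*(s^2 + 6*s + 9) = (s + 3)^2*(s + 3)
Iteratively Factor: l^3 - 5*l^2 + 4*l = (l - 1)*(l^2 - 4*l) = (l - 4)*(l - 1)*(l)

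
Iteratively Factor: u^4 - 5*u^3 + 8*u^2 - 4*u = (u - 1)*(u^3 - 4*u^2 + 4*u) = u*(u - 1)*(u^2 - 4*u + 4) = u*(u - 2)*(u - 1)*(u - 2)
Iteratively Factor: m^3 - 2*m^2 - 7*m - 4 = (m - 4)*(m^2 + 2*m + 1) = (m - 4)*(m + 1)*(m + 1)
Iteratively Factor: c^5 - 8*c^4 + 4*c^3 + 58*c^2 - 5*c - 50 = (c + 1)*(c^4 - 9*c^3 + 13*c^2 + 45*c - 50) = (c - 1)*(c + 1)*(c^3 - 8*c^2 + 5*c + 50) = (c - 5)*(c - 1)*(c + 1)*(c^2 - 3*c - 10) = (c - 5)*(c - 1)*(c + 1)*(c + 2)*(c - 5)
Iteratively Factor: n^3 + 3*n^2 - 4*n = (n)*(n^2 + 3*n - 4) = n*(n + 4)*(n - 1)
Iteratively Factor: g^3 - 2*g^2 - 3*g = (g - 3)*(g^2 + g) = g*(g - 3)*(g + 1)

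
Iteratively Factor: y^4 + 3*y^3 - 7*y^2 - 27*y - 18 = (y - 3)*(y^3 + 6*y^2 + 11*y + 6) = (y - 3)*(y + 1)*(y^2 + 5*y + 6) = (y - 3)*(y + 1)*(y + 2)*(y + 3)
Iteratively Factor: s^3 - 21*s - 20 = (s + 4)*(s^2 - 4*s - 5) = (s + 1)*(s + 4)*(s - 5)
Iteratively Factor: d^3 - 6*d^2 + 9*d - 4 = (d - 4)*(d^2 - 2*d + 1) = (d - 4)*(d - 1)*(d - 1)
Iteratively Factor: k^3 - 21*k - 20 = (k - 5)*(k^2 + 5*k + 4) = (k - 5)*(k + 4)*(k + 1)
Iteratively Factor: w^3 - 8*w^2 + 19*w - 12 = (w - 1)*(w^2 - 7*w + 12) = (w - 3)*(w - 1)*(w - 4)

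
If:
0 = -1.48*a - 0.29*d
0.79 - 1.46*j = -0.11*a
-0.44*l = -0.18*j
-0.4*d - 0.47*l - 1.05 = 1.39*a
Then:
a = 1.81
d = -9.25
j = 0.68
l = 0.28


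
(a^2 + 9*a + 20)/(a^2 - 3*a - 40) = (a + 4)/(a - 8)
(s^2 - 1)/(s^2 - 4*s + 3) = (s + 1)/(s - 3)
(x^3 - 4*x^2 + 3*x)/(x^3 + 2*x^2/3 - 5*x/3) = 3*(x - 3)/(3*x + 5)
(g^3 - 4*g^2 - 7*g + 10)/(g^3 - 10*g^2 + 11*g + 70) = (g - 1)/(g - 7)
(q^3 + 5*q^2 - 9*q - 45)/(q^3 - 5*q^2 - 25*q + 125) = (q^2 - 9)/(q^2 - 10*q + 25)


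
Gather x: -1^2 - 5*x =-5*x - 1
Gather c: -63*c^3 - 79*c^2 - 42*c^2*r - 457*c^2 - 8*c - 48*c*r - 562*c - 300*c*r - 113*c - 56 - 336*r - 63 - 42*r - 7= -63*c^3 + c^2*(-42*r - 536) + c*(-348*r - 683) - 378*r - 126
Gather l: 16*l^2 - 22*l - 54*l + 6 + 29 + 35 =16*l^2 - 76*l + 70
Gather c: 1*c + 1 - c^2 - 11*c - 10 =-c^2 - 10*c - 9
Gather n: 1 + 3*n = 3*n + 1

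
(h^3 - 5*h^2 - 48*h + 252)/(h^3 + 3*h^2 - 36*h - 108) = (h^2 + h - 42)/(h^2 + 9*h + 18)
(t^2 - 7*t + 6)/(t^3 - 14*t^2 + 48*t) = (t - 1)/(t*(t - 8))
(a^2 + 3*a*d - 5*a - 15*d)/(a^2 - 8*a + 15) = (a + 3*d)/(a - 3)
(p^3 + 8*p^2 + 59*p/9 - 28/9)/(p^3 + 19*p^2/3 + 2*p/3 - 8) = (3*p^2 + 20*p - 7)/(3*(p^2 + 5*p - 6))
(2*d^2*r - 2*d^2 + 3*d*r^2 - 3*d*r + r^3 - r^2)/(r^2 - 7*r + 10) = (2*d^2*r - 2*d^2 + 3*d*r^2 - 3*d*r + r^3 - r^2)/(r^2 - 7*r + 10)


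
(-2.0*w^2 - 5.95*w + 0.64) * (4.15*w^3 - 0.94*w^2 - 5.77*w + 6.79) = -8.3*w^5 - 22.8125*w^4 + 19.789*w^3 + 20.1499*w^2 - 44.0933*w + 4.3456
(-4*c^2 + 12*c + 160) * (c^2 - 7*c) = -4*c^4 + 40*c^3 + 76*c^2 - 1120*c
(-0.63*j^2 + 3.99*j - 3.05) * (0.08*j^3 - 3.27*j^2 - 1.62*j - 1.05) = -0.0504*j^5 + 2.3793*j^4 - 12.2707*j^3 + 4.1712*j^2 + 0.751499999999999*j + 3.2025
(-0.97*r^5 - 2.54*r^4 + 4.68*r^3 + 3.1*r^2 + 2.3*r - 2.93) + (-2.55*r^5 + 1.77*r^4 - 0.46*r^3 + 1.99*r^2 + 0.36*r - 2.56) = -3.52*r^5 - 0.77*r^4 + 4.22*r^3 + 5.09*r^2 + 2.66*r - 5.49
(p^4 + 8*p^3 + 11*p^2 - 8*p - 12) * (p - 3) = p^5 + 5*p^4 - 13*p^3 - 41*p^2 + 12*p + 36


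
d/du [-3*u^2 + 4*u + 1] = 4 - 6*u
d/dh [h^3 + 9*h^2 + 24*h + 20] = 3*h^2 + 18*h + 24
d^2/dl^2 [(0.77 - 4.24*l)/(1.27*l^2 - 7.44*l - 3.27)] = ((2.54*l - 7.44)*(4.24*l - 0.77)*(5.08*l - 14.88) + (32.3088*l - 65.047)*(-1.27*l^2 + 7.44*l + 3.27))/(-1.27*l^2 + 7.44*l + 3.27)^3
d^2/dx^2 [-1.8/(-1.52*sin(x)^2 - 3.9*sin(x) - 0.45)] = (-16.63488*sin(x)^4 - 32.0112*sin(x)^3 + 2.49912*sin(x)^2 + 67.1814*sin(x) + 52.2936)/(1.52*sin(x)^2 + 3.9*sin(x) + 0.45)^3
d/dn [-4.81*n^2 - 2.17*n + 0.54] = -9.62*n - 2.17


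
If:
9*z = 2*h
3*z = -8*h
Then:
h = 0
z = 0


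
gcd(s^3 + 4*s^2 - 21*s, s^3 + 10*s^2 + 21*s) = s^2 + 7*s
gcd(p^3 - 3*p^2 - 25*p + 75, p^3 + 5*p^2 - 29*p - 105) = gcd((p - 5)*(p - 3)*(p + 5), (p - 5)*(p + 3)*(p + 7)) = p - 5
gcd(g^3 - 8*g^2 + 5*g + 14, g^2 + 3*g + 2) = g + 1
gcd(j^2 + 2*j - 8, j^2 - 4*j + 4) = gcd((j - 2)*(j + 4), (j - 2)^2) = j - 2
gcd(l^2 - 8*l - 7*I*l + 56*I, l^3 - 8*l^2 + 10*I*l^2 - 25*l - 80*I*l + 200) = l - 8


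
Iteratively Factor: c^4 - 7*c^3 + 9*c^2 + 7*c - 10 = (c - 1)*(c^3 - 6*c^2 + 3*c + 10) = (c - 2)*(c - 1)*(c^2 - 4*c - 5) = (c - 5)*(c - 2)*(c - 1)*(c + 1)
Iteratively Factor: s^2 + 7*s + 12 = (s + 3)*(s + 4)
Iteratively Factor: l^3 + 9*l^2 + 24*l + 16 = (l + 4)*(l^2 + 5*l + 4) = (l + 1)*(l + 4)*(l + 4)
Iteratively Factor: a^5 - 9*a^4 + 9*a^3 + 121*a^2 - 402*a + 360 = (a - 2)*(a^4 - 7*a^3 - 5*a^2 + 111*a - 180) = (a - 3)*(a - 2)*(a^3 - 4*a^2 - 17*a + 60) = (a - 3)^2*(a - 2)*(a^2 - a - 20) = (a - 3)^2*(a - 2)*(a + 4)*(a - 5)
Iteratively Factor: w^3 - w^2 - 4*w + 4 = (w - 2)*(w^2 + w - 2) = (w - 2)*(w - 1)*(w + 2)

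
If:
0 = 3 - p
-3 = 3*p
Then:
No Solution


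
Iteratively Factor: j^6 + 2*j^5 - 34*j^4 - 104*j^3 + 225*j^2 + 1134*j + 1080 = (j - 5)*(j^5 + 7*j^4 + j^3 - 99*j^2 - 270*j - 216) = (j - 5)*(j + 2)*(j^4 + 5*j^3 - 9*j^2 - 81*j - 108) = (j - 5)*(j + 2)*(j + 3)*(j^3 + 2*j^2 - 15*j - 36) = (j - 5)*(j + 2)*(j + 3)^2*(j^2 - j - 12) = (j - 5)*(j + 2)*(j + 3)^3*(j - 4)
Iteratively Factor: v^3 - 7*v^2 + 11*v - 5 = (v - 5)*(v^2 - 2*v + 1) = (v - 5)*(v - 1)*(v - 1)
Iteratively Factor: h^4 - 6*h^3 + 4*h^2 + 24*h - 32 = (h + 2)*(h^3 - 8*h^2 + 20*h - 16) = (h - 2)*(h + 2)*(h^2 - 6*h + 8) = (h - 4)*(h - 2)*(h + 2)*(h - 2)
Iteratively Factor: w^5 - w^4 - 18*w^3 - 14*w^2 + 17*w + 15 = (w + 1)*(w^4 - 2*w^3 - 16*w^2 + 2*w + 15) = (w - 5)*(w + 1)*(w^3 + 3*w^2 - w - 3) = (w - 5)*(w - 1)*(w + 1)*(w^2 + 4*w + 3) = (w - 5)*(w - 1)*(w + 1)*(w + 3)*(w + 1)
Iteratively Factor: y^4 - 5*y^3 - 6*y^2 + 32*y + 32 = (y - 4)*(y^3 - y^2 - 10*y - 8) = (y - 4)*(y + 1)*(y^2 - 2*y - 8) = (y - 4)^2*(y + 1)*(y + 2)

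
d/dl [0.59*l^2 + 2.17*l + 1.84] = 1.18*l + 2.17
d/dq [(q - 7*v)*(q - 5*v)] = 2*q - 12*v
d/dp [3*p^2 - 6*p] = 6*p - 6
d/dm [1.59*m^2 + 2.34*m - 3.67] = 3.18*m + 2.34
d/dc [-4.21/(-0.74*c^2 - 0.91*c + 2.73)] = (-6.2308*c - 3.8311)/(0.74*c^2 + 0.91*c - 2.73)^2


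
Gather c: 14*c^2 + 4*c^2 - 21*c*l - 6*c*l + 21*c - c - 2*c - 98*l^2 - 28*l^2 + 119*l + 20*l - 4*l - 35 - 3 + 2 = 18*c^2 + c*(18 - 27*l) - 126*l^2 + 135*l - 36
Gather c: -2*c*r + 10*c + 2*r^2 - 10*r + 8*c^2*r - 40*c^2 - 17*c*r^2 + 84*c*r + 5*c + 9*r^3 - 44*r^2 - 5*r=c^2*(8*r - 40) + c*(-17*r^2 + 82*r + 15) + 9*r^3 - 42*r^2 - 15*r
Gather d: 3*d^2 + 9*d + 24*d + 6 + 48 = 3*d^2 + 33*d + 54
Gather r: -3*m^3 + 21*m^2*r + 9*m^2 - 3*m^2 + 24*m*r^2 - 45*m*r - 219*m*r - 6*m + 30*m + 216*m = -3*m^3 + 6*m^2 + 24*m*r^2 + 240*m + r*(21*m^2 - 264*m)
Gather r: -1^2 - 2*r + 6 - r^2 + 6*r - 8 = -r^2 + 4*r - 3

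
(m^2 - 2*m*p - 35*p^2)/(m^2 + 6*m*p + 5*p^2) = (m - 7*p)/(m + p)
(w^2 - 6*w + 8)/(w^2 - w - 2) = (w - 4)/(w + 1)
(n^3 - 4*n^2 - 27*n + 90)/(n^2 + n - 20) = (n^2 - 9*n + 18)/(n - 4)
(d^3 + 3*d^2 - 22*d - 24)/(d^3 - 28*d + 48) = (d + 1)/(d - 2)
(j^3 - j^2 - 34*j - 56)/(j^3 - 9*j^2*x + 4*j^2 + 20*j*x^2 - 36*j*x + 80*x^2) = (j^2 - 5*j - 14)/(j^2 - 9*j*x + 20*x^2)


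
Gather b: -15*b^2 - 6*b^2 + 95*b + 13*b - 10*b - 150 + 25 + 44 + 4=-21*b^2 + 98*b - 77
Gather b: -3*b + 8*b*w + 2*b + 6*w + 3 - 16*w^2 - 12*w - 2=b*(8*w - 1) - 16*w^2 - 6*w + 1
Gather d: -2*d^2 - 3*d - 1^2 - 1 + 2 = -2*d^2 - 3*d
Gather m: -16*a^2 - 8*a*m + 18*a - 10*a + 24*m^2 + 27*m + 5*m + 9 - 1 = -16*a^2 + 8*a + 24*m^2 + m*(32 - 8*a) + 8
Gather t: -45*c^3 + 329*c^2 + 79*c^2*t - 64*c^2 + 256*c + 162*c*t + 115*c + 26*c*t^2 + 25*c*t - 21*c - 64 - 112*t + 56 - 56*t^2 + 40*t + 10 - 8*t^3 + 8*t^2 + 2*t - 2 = -45*c^3 + 265*c^2 + 350*c - 8*t^3 + t^2*(26*c - 48) + t*(79*c^2 + 187*c - 70)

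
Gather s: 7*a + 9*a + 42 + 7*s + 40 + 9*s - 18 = 16*a + 16*s + 64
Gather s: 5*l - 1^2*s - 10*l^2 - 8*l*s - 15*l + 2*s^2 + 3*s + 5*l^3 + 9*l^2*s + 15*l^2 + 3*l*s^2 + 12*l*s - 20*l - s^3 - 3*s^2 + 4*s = 5*l^3 + 5*l^2 - 30*l - s^3 + s^2*(3*l - 1) + s*(9*l^2 + 4*l + 6)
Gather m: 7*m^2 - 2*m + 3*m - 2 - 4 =7*m^2 + m - 6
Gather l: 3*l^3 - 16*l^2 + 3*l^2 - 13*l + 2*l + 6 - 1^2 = 3*l^3 - 13*l^2 - 11*l + 5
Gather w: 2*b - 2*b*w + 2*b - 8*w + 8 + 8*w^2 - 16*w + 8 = 4*b + 8*w^2 + w*(-2*b - 24) + 16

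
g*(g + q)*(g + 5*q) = g^3 + 6*g^2*q + 5*g*q^2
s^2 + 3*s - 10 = (s - 2)*(s + 5)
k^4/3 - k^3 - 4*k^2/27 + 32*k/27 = k*(k/3 + 1/3)*(k - 8/3)*(k - 4/3)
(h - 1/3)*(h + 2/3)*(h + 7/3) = h^3 + 8*h^2/3 + 5*h/9 - 14/27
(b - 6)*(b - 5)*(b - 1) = b^3 - 12*b^2 + 41*b - 30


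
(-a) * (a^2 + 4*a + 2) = -a^3 - 4*a^2 - 2*a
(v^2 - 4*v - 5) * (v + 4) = v^3 - 21*v - 20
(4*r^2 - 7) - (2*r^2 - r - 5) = 2*r^2 + r - 2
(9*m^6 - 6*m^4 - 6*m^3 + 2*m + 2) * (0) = 0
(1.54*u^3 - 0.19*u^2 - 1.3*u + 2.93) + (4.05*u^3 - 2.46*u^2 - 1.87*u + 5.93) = 5.59*u^3 - 2.65*u^2 - 3.17*u + 8.86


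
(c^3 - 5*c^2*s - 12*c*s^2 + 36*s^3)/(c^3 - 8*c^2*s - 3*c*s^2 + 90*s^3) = (-c + 2*s)/(-c + 5*s)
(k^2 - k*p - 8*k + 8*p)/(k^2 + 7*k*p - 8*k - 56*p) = (k - p)/(k + 7*p)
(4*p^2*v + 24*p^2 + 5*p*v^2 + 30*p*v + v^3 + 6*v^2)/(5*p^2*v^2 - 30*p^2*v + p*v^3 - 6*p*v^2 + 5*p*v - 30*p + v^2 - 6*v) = (4*p^2*v + 24*p^2 + 5*p*v^2 + 30*p*v + v^3 + 6*v^2)/(5*p^2*v^2 - 30*p^2*v + p*v^3 - 6*p*v^2 + 5*p*v - 30*p + v^2 - 6*v)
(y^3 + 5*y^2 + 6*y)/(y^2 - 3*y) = (y^2 + 5*y + 6)/(y - 3)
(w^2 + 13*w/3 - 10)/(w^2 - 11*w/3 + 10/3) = (w + 6)/(w - 2)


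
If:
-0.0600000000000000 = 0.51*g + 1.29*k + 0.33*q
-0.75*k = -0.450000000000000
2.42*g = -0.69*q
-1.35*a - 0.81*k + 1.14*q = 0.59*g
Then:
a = -4.74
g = 1.29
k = 0.60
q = -4.52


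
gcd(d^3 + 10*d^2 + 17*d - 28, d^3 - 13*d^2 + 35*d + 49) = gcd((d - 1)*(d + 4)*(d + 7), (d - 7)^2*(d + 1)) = 1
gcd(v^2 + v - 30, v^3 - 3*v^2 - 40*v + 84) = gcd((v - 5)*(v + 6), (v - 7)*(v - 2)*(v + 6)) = v + 6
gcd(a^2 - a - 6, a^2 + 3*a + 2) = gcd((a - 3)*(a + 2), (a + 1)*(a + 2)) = a + 2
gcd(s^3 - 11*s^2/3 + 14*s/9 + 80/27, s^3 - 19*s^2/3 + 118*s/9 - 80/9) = s^2 - 13*s/3 + 40/9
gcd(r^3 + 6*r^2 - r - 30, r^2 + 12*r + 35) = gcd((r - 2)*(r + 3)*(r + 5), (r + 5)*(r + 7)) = r + 5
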